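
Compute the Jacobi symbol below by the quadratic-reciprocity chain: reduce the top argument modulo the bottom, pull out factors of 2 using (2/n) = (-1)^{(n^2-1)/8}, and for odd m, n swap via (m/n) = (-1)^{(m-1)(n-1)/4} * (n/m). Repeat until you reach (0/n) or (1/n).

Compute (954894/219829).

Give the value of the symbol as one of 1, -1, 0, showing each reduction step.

(954894/219829) = (75578/219829)   [reduce mod 219829]
75578 = 2^1·37789; (2/219829) = -1 since 219829 mod 8 = 5, so (75578/219829) = (-1)^1·(37789/219829); sign now -1
reciprocity: (37789/219829) = +1·(219829/37789) since 37789 mod 4 = 1, 219829 mod 4 = 1; sign now -1
(219829/37789) = (30884/37789)   [reduce mod 37789]
30884 = 2^2·7721; (2/37789) = -1 since 37789 mod 8 = 5, so (30884/37789) = (-1)^2·(7721/37789); sign now -1
reciprocity: (7721/37789) = +1·(37789/7721) since 7721 mod 4 = 1, 37789 mod 4 = 1; sign now -1
(37789/7721) = (6905/7721)   [reduce mod 7721]
reciprocity: (6905/7721) = +1·(7721/6905) since 6905 mod 4 = 1, 7721 mod 4 = 1; sign now -1
(7721/6905) = (816/6905)   [reduce mod 6905]
816 = 2^4·51; (2/6905) = +1 since 6905 mod 8 = 1, so (816/6905) = (+1)^4·(51/6905); sign now -1
reciprocity: (51/6905) = +1·(6905/51) since 51 mod 4 = 3, 6905 mod 4 = 1; sign now -1
(6905/51) = (20/51)   [reduce mod 51]
20 = 2^2·5; (2/51) = -1 since 51 mod 8 = 3, so (20/51) = (-1)^2·(5/51); sign now -1
reciprocity: (5/51) = +1·(51/5) since 5 mod 4 = 1, 51 mod 4 = 3; sign now -1
(51/5) = (1/5)   [reduce mod 5]
(1/5) = 1; final value = sign = -1

-1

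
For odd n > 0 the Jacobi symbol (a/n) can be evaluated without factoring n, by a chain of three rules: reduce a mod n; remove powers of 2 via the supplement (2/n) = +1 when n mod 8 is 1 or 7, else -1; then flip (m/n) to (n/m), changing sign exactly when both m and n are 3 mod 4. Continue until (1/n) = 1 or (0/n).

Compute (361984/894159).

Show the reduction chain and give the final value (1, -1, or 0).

0

361984 = 2^9·707; (2/894159) = +1 since 894159 mod 8 = 7, so (361984/894159) = (+1)^9·(707/894159); sign now +1
reciprocity: (707/894159) = -1·(894159/707) since 707 mod 4 = 3, 894159 mod 4 = 3; sign now -1
(894159/707) = (511/707)   [reduce mod 707]
reciprocity: (511/707) = -1·(707/511) since 511 mod 4 = 3, 707 mod 4 = 3; sign now +1
(707/511) = (196/511)   [reduce mod 511]
196 = 2^2·49; (2/511) = +1 since 511 mod 8 = 7, so (196/511) = (+1)^2·(49/511); sign now +1
reciprocity: (49/511) = +1·(511/49) since 49 mod 4 = 1, 511 mod 4 = 3; sign now +1
(511/49) = (21/49)   [reduce mod 49]
reciprocity: (21/49) = +1·(49/21) since 21 mod 4 = 1, 49 mod 4 = 1; sign now +1
(49/21) = (7/21)   [reduce mod 21]
reciprocity: (7/21) = +1·(21/7) since 7 mod 4 = 3, 21 mod 4 = 1; sign now +1
(21/7) = (0/7)   [reduce mod 7]
(0/7) = 0   [gcd(a, n) > 1]; final value = 0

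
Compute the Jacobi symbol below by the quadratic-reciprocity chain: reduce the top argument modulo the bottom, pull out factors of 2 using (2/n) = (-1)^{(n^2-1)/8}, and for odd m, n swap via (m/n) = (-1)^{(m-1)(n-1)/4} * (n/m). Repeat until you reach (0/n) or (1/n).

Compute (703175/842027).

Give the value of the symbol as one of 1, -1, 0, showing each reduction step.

flip (703175/842027) -> (842027/703175): both odd, 703175 mod 4 = 3, 842027 mod 4 = 3, so the flip contributes -1; sign now -1
(842027/703175): 842027 mod 703175 = 138852, so (842027/703175) = (138852/703175)
factor out 2^2: 138852 = 2^2·34713; with 703175 mod 8 = 7, (2/703175) = +1; sign now -1; continue with (34713/703175)
flip (34713/703175) -> (703175/34713): both odd, 34713 mod 4 = 1, 703175 mod 4 = 3, so the flip contributes +1; sign now -1
(703175/34713): 703175 mod 34713 = 8915, so (703175/34713) = (8915/34713)
flip (8915/34713) -> (34713/8915): both odd, 8915 mod 4 = 3, 34713 mod 4 = 1, so the flip contributes +1; sign now -1
(34713/8915): 34713 mod 8915 = 7968, so (34713/8915) = (7968/8915)
factor out 2^5: 7968 = 2^5·249; with 8915 mod 8 = 3, (2/8915) = -1; sign now +1; continue with (249/8915)
flip (249/8915) -> (8915/249): both odd, 249 mod 4 = 1, 8915 mod 4 = 3, so the flip contributes +1; sign now +1
(8915/249): 8915 mod 249 = 200, so (8915/249) = (200/249)
factor out 2^3: 200 = 2^3·25; with 249 mod 8 = 1, (2/249) = +1; sign now +1; continue with (25/249)
flip (25/249) -> (249/25): both odd, 25 mod 4 = 1, 249 mod 4 = 1, so the flip contributes +1; sign now +1
(249/25): 249 mod 25 = 24, so (249/25) = (24/25)
factor out 2^3: 24 = 2^3·3; with 25 mod 8 = 1, (2/25) = +1; sign now +1; continue with (3/25)
flip (3/25) -> (25/3): both odd, 3 mod 4 = 3, 25 mod 4 = 1, so the flip contributes +1; sign now +1
(25/3): 25 mod 3 = 1, so (25/3) = (1/3)
reached (1/3) = 1, so the symbol is +1

1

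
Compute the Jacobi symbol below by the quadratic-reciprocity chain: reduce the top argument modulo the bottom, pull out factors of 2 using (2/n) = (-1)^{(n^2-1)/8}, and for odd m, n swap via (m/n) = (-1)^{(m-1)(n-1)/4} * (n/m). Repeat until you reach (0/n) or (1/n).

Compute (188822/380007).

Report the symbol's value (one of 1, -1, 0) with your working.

factor out 2^1: 188822 = 2^1·94411; with 380007 mod 8 = 7, (2/380007) = +1; sign now +1; continue with (94411/380007)
flip (94411/380007) -> (380007/94411): both odd, 94411 mod 4 = 3, 380007 mod 4 = 3, so the flip contributes -1; sign now -1
(380007/94411): 380007 mod 94411 = 2363, so (380007/94411) = (2363/94411)
flip (2363/94411) -> (94411/2363): both odd, 2363 mod 4 = 3, 94411 mod 4 = 3, so the flip contributes -1; sign now +1
(94411/2363): 94411 mod 2363 = 2254, so (94411/2363) = (2254/2363)
factor out 2^1: 2254 = 2^1·1127; with 2363 mod 8 = 3, (2/2363) = -1; sign now -1; continue with (1127/2363)
flip (1127/2363) -> (2363/1127): both odd, 1127 mod 4 = 3, 2363 mod 4 = 3, so the flip contributes -1; sign now +1
(2363/1127): 2363 mod 1127 = 109, so (2363/1127) = (109/1127)
flip (109/1127) -> (1127/109): both odd, 109 mod 4 = 1, 1127 mod 4 = 3, so the flip contributes +1; sign now +1
(1127/109): 1127 mod 109 = 37, so (1127/109) = (37/109)
flip (37/109) -> (109/37): both odd, 37 mod 4 = 1, 109 mod 4 = 1, so the flip contributes +1; sign now +1
(109/37): 109 mod 37 = 35, so (109/37) = (35/37)
flip (35/37) -> (37/35): both odd, 35 mod 4 = 3, 37 mod 4 = 1, so the flip contributes +1; sign now +1
(37/35): 37 mod 35 = 2, so (37/35) = (2/35)
factor out 2^1: 2 = 2^1·1; with 35 mod 8 = 3, (2/35) = -1; sign now -1; continue with (1/35)
reached (1/35) = 1, so the symbol is -1

-1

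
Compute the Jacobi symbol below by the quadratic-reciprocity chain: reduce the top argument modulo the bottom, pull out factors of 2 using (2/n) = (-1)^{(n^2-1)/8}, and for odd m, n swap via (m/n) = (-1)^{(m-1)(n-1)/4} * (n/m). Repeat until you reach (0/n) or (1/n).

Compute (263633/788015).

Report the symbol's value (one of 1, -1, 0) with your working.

flip (263633/788015) -> (788015/263633): both odd, 263633 mod 4 = 1, 788015 mod 4 = 3, so the flip contributes +1; sign now +1
(788015/263633): 788015 mod 263633 = 260749, so (788015/263633) = (260749/263633)
flip (260749/263633) -> (263633/260749): both odd, 260749 mod 4 = 1, 263633 mod 4 = 1, so the flip contributes +1; sign now +1
(263633/260749): 263633 mod 260749 = 2884, so (263633/260749) = (2884/260749)
factor out 2^2: 2884 = 2^2·721; with 260749 mod 8 = 5, (2/260749) = -1; sign now +1; continue with (721/260749)
flip (721/260749) -> (260749/721): both odd, 721 mod 4 = 1, 260749 mod 4 = 1, so the flip contributes +1; sign now +1
(260749/721): 260749 mod 721 = 468, so (260749/721) = (468/721)
factor out 2^2: 468 = 2^2·117; with 721 mod 8 = 1, (2/721) = +1; sign now +1; continue with (117/721)
flip (117/721) -> (721/117): both odd, 117 mod 4 = 1, 721 mod 4 = 1, so the flip contributes +1; sign now +1
(721/117): 721 mod 117 = 19, so (721/117) = (19/117)
flip (19/117) -> (117/19): both odd, 19 mod 4 = 3, 117 mod 4 = 1, so the flip contributes +1; sign now +1
(117/19): 117 mod 19 = 3, so (117/19) = (3/19)
flip (3/19) -> (19/3): both odd, 3 mod 4 = 3, 19 mod 4 = 3, so the flip contributes -1; sign now -1
(19/3): 19 mod 3 = 1, so (19/3) = (1/3)
reached (1/3) = 1, so the symbol is -1

-1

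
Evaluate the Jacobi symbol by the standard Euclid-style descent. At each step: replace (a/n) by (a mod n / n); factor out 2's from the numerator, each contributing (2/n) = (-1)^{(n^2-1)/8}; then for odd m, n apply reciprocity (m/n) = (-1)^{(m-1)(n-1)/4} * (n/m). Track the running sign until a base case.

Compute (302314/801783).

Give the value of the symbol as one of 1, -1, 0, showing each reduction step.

-1

302314 = 2^1·151157; (2/801783) = +1 since 801783 mod 8 = 7, so (302314/801783) = (+1)^1·(151157/801783); sign now +1
reciprocity: (151157/801783) = +1·(801783/151157) since 151157 mod 4 = 1, 801783 mod 4 = 3; sign now +1
(801783/151157) = (45998/151157)   [reduce mod 151157]
45998 = 2^1·22999; (2/151157) = -1 since 151157 mod 8 = 5, so (45998/151157) = (-1)^1·(22999/151157); sign now -1
reciprocity: (22999/151157) = +1·(151157/22999) since 22999 mod 4 = 3, 151157 mod 4 = 1; sign now -1
(151157/22999) = (13163/22999)   [reduce mod 22999]
reciprocity: (13163/22999) = -1·(22999/13163) since 13163 mod 4 = 3, 22999 mod 4 = 3; sign now +1
(22999/13163) = (9836/13163)   [reduce mod 13163]
9836 = 2^2·2459; (2/13163) = -1 since 13163 mod 8 = 3, so (9836/13163) = (-1)^2·(2459/13163); sign now +1
reciprocity: (2459/13163) = -1·(13163/2459) since 2459 mod 4 = 3, 13163 mod 4 = 3; sign now -1
(13163/2459) = (868/2459)   [reduce mod 2459]
868 = 2^2·217; (2/2459) = -1 since 2459 mod 8 = 3, so (868/2459) = (-1)^2·(217/2459); sign now -1
reciprocity: (217/2459) = +1·(2459/217) since 217 mod 4 = 1, 2459 mod 4 = 3; sign now -1
(2459/217) = (72/217)   [reduce mod 217]
72 = 2^3·9; (2/217) = +1 since 217 mod 8 = 1, so (72/217) = (+1)^3·(9/217); sign now -1
reciprocity: (9/217) = +1·(217/9) since 9 mod 4 = 1, 217 mod 4 = 1; sign now -1
(217/9) = (1/9)   [reduce mod 9]
(1/9) = 1; final value = sign = -1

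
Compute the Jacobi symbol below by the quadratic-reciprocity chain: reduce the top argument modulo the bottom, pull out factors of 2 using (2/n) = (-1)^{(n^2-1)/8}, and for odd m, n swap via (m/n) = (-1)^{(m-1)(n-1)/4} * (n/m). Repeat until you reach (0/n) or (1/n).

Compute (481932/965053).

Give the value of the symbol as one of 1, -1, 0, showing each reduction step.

481932 = 2^2·120483; (2/965053) = -1 since 965053 mod 8 = 5, so (481932/965053) = (-1)^2·(120483/965053); sign now +1
reciprocity: (120483/965053) = +1·(965053/120483) since 120483 mod 4 = 3, 965053 mod 4 = 1; sign now +1
(965053/120483) = (1189/120483)   [reduce mod 120483]
reciprocity: (1189/120483) = +1·(120483/1189) since 1189 mod 4 = 1, 120483 mod 4 = 3; sign now +1
(120483/1189) = (394/1189)   [reduce mod 1189]
394 = 2^1·197; (2/1189) = -1 since 1189 mod 8 = 5, so (394/1189) = (-1)^1·(197/1189); sign now -1
reciprocity: (197/1189) = +1·(1189/197) since 197 mod 4 = 1, 1189 mod 4 = 1; sign now -1
(1189/197) = (7/197)   [reduce mod 197]
reciprocity: (7/197) = +1·(197/7) since 7 mod 4 = 3, 197 mod 4 = 1; sign now -1
(197/7) = (1/7)   [reduce mod 7]
(1/7) = 1; final value = sign = -1

-1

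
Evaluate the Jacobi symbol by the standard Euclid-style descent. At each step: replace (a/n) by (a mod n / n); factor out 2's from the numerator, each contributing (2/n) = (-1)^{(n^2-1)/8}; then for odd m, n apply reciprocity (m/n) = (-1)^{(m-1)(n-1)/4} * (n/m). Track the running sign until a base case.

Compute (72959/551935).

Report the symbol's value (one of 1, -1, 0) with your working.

reciprocity: (72959/551935) = -1·(551935/72959) since 72959 mod 4 = 3, 551935 mod 4 = 3; sign now -1
(551935/72959) = (41222/72959)   [reduce mod 72959]
41222 = 2^1·20611; (2/72959) = +1 since 72959 mod 8 = 7, so (41222/72959) = (+1)^1·(20611/72959); sign now -1
reciprocity: (20611/72959) = -1·(72959/20611) since 20611 mod 4 = 3, 72959 mod 4 = 3; sign now +1
(72959/20611) = (11126/20611)   [reduce mod 20611]
11126 = 2^1·5563; (2/20611) = -1 since 20611 mod 8 = 3, so (11126/20611) = (-1)^1·(5563/20611); sign now -1
reciprocity: (5563/20611) = -1·(20611/5563) since 5563 mod 4 = 3, 20611 mod 4 = 3; sign now +1
(20611/5563) = (3922/5563)   [reduce mod 5563]
3922 = 2^1·1961; (2/5563) = -1 since 5563 mod 8 = 3, so (3922/5563) = (-1)^1·(1961/5563); sign now -1
reciprocity: (1961/5563) = +1·(5563/1961) since 1961 mod 4 = 1, 5563 mod 4 = 3; sign now -1
(5563/1961) = (1641/1961)   [reduce mod 1961]
reciprocity: (1641/1961) = +1·(1961/1641) since 1641 mod 4 = 1, 1961 mod 4 = 1; sign now -1
(1961/1641) = (320/1641)   [reduce mod 1641]
320 = 2^6·5; (2/1641) = +1 since 1641 mod 8 = 1, so (320/1641) = (+1)^6·(5/1641); sign now -1
reciprocity: (5/1641) = +1·(1641/5) since 5 mod 4 = 1, 1641 mod 4 = 1; sign now -1
(1641/5) = (1/5)   [reduce mod 5]
(1/5) = 1; final value = sign = -1

-1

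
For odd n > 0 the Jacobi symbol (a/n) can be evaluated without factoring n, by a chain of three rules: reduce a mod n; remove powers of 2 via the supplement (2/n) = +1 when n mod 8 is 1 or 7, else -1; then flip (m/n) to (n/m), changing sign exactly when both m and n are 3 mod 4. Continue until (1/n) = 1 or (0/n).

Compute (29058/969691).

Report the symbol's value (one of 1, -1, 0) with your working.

29058 = 2^1·14529; (2/969691) = -1 since 969691 mod 8 = 3, so (29058/969691) = (-1)^1·(14529/969691); sign now -1
reciprocity: (14529/969691) = +1·(969691/14529) since 14529 mod 4 = 1, 969691 mod 4 = 3; sign now -1
(969691/14529) = (10777/14529)   [reduce mod 14529]
reciprocity: (10777/14529) = +1·(14529/10777) since 10777 mod 4 = 1, 14529 mod 4 = 1; sign now -1
(14529/10777) = (3752/10777)   [reduce mod 10777]
3752 = 2^3·469; (2/10777) = +1 since 10777 mod 8 = 1, so (3752/10777) = (+1)^3·(469/10777); sign now -1
reciprocity: (469/10777) = +1·(10777/469) since 469 mod 4 = 1, 10777 mod 4 = 1; sign now -1
(10777/469) = (459/469)   [reduce mod 469]
reciprocity: (459/469) = +1·(469/459) since 459 mod 4 = 3, 469 mod 4 = 1; sign now -1
(469/459) = (10/459)   [reduce mod 459]
10 = 2^1·5; (2/459) = -1 since 459 mod 8 = 3, so (10/459) = (-1)^1·(5/459); sign now +1
reciprocity: (5/459) = +1·(459/5) since 5 mod 4 = 1, 459 mod 4 = 3; sign now +1
(459/5) = (4/5)   [reduce mod 5]
4 = 2^2·1; (2/5) = -1 since 5 mod 8 = 5, so (4/5) = (-1)^2·(1/5); sign now +1
(1/5) = 1; final value = sign = +1

1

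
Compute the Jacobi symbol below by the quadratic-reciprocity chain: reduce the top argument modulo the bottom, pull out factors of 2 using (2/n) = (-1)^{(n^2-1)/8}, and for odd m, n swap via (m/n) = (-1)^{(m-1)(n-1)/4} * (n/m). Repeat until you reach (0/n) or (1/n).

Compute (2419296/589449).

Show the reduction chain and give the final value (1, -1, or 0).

0

(2419296/589449): 2419296 mod 589449 = 61500, so (2419296/589449) = (61500/589449)
factor out 2^2: 61500 = 2^2·15375; with 589449 mod 8 = 1, (2/589449) = +1; sign now +1; continue with (15375/589449)
flip (15375/589449) -> (589449/15375): both odd, 15375 mod 4 = 3, 589449 mod 4 = 1, so the flip contributes +1; sign now +1
(589449/15375): 589449 mod 15375 = 5199, so (589449/15375) = (5199/15375)
flip (5199/15375) -> (15375/5199): both odd, 5199 mod 4 = 3, 15375 mod 4 = 3, so the flip contributes -1; sign now -1
(15375/5199): 15375 mod 5199 = 4977, so (15375/5199) = (4977/5199)
flip (4977/5199) -> (5199/4977): both odd, 4977 mod 4 = 1, 5199 mod 4 = 3, so the flip contributes +1; sign now -1
(5199/4977): 5199 mod 4977 = 222, so (5199/4977) = (222/4977)
factor out 2^1: 222 = 2^1·111; with 4977 mod 8 = 1, (2/4977) = +1; sign now -1; continue with (111/4977)
flip (111/4977) -> (4977/111): both odd, 111 mod 4 = 3, 4977 mod 4 = 1, so the flip contributes +1; sign now -1
(4977/111): 4977 mod 111 = 93, so (4977/111) = (93/111)
flip (93/111) -> (111/93): both odd, 93 mod 4 = 1, 111 mod 4 = 3, so the flip contributes +1; sign now -1
(111/93): 111 mod 93 = 18, so (111/93) = (18/93)
factor out 2^1: 18 = 2^1·9; with 93 mod 8 = 5, (2/93) = -1; sign now +1; continue with (9/93)
flip (9/93) -> (93/9): both odd, 9 mod 4 = 1, 93 mod 4 = 1, so the flip contributes +1; sign now +1
(93/9): 93 mod 9 = 3, so (93/9) = (3/9)
flip (3/9) -> (9/3): both odd, 3 mod 4 = 3, 9 mod 4 = 1, so the flip contributes +1; sign now +1
(9/3): 9 mod 3 = 0, so (9/3) = (0/3)
reached (0/3); gcd(a, n) > 1, so (0/3) = 0 and the symbol is 0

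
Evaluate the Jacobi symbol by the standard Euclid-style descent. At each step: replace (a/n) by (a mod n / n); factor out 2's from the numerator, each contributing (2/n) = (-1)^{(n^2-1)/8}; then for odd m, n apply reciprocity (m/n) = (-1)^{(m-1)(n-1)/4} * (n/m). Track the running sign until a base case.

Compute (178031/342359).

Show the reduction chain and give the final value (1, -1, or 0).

1

flip (178031/342359) -> (342359/178031): both odd, 178031 mod 4 = 3, 342359 mod 4 = 3, so the flip contributes -1; sign now -1
(342359/178031): 342359 mod 178031 = 164328, so (342359/178031) = (164328/178031)
factor out 2^3: 164328 = 2^3·20541; with 178031 mod 8 = 7, (2/178031) = +1; sign now -1; continue with (20541/178031)
flip (20541/178031) -> (178031/20541): both odd, 20541 mod 4 = 1, 178031 mod 4 = 3, so the flip contributes +1; sign now -1
(178031/20541): 178031 mod 20541 = 13703, so (178031/20541) = (13703/20541)
flip (13703/20541) -> (20541/13703): both odd, 13703 mod 4 = 3, 20541 mod 4 = 1, so the flip contributes +1; sign now -1
(20541/13703): 20541 mod 13703 = 6838, so (20541/13703) = (6838/13703)
factor out 2^1: 6838 = 2^1·3419; with 13703 mod 8 = 7, (2/13703) = +1; sign now -1; continue with (3419/13703)
flip (3419/13703) -> (13703/3419): both odd, 3419 mod 4 = 3, 13703 mod 4 = 3, so the flip contributes -1; sign now +1
(13703/3419): 13703 mod 3419 = 27, so (13703/3419) = (27/3419)
flip (27/3419) -> (3419/27): both odd, 27 mod 4 = 3, 3419 mod 4 = 3, so the flip contributes -1; sign now -1
(3419/27): 3419 mod 27 = 17, so (3419/27) = (17/27)
flip (17/27) -> (27/17): both odd, 17 mod 4 = 1, 27 mod 4 = 3, so the flip contributes +1; sign now -1
(27/17): 27 mod 17 = 10, so (27/17) = (10/17)
factor out 2^1: 10 = 2^1·5; with 17 mod 8 = 1, (2/17) = +1; sign now -1; continue with (5/17)
flip (5/17) -> (17/5): both odd, 5 mod 4 = 1, 17 mod 4 = 1, so the flip contributes +1; sign now -1
(17/5): 17 mod 5 = 2, so (17/5) = (2/5)
factor out 2^1: 2 = 2^1·1; with 5 mod 8 = 5, (2/5) = -1; sign now +1; continue with (1/5)
reached (1/5) = 1, so the symbol is +1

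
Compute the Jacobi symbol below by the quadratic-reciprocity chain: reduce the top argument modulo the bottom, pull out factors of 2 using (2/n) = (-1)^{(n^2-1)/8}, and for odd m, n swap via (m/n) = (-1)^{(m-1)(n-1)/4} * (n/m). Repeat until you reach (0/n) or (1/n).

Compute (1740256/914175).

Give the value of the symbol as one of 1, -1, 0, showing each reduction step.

(1740256/914175): 1740256 mod 914175 = 826081, so (1740256/914175) = (826081/914175)
flip (826081/914175) -> (914175/826081): both odd, 826081 mod 4 = 1, 914175 mod 4 = 3, so the flip contributes +1; sign now +1
(914175/826081): 914175 mod 826081 = 88094, so (914175/826081) = (88094/826081)
factor out 2^1: 88094 = 2^1·44047; with 826081 mod 8 = 1, (2/826081) = +1; sign now +1; continue with (44047/826081)
flip (44047/826081) -> (826081/44047): both odd, 44047 mod 4 = 3, 826081 mod 4 = 1, so the flip contributes +1; sign now +1
(826081/44047): 826081 mod 44047 = 33235, so (826081/44047) = (33235/44047)
flip (33235/44047) -> (44047/33235): both odd, 33235 mod 4 = 3, 44047 mod 4 = 3, so the flip contributes -1; sign now -1
(44047/33235): 44047 mod 33235 = 10812, so (44047/33235) = (10812/33235)
factor out 2^2: 10812 = 2^2·2703; with 33235 mod 8 = 3, (2/33235) = -1; sign now -1; continue with (2703/33235)
flip (2703/33235) -> (33235/2703): both odd, 2703 mod 4 = 3, 33235 mod 4 = 3, so the flip contributes -1; sign now +1
(33235/2703): 33235 mod 2703 = 799, so (33235/2703) = (799/2703)
flip (799/2703) -> (2703/799): both odd, 799 mod 4 = 3, 2703 mod 4 = 3, so the flip contributes -1; sign now -1
(2703/799): 2703 mod 799 = 306, so (2703/799) = (306/799)
factor out 2^1: 306 = 2^1·153; with 799 mod 8 = 7, (2/799) = +1; sign now -1; continue with (153/799)
flip (153/799) -> (799/153): both odd, 153 mod 4 = 1, 799 mod 4 = 3, so the flip contributes +1; sign now -1
(799/153): 799 mod 153 = 34, so (799/153) = (34/153)
factor out 2^1: 34 = 2^1·17; with 153 mod 8 = 1, (2/153) = +1; sign now -1; continue with (17/153)
flip (17/153) -> (153/17): both odd, 17 mod 4 = 1, 153 mod 4 = 1, so the flip contributes +1; sign now -1
(153/17): 153 mod 17 = 0, so (153/17) = (0/17)
reached (0/17); gcd(a, n) > 1, so (0/17) = 0 and the symbol is 0

0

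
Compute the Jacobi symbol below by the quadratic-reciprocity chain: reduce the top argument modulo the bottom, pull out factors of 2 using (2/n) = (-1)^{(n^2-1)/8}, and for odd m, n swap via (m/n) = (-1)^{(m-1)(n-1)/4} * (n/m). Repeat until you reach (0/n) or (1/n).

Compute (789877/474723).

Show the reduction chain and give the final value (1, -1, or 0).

-1

(789877/474723) = (315154/474723)   [reduce mod 474723]
315154 = 2^1·157577; (2/474723) = -1 since 474723 mod 8 = 3, so (315154/474723) = (-1)^1·(157577/474723); sign now -1
reciprocity: (157577/474723) = +1·(474723/157577) since 157577 mod 4 = 1, 474723 mod 4 = 3; sign now -1
(474723/157577) = (1992/157577)   [reduce mod 157577]
1992 = 2^3·249; (2/157577) = +1 since 157577 mod 8 = 1, so (1992/157577) = (+1)^3·(249/157577); sign now -1
reciprocity: (249/157577) = +1·(157577/249) since 249 mod 4 = 1, 157577 mod 4 = 1; sign now -1
(157577/249) = (209/249)   [reduce mod 249]
reciprocity: (209/249) = +1·(249/209) since 209 mod 4 = 1, 249 mod 4 = 1; sign now -1
(249/209) = (40/209)   [reduce mod 209]
40 = 2^3·5; (2/209) = +1 since 209 mod 8 = 1, so (40/209) = (+1)^3·(5/209); sign now -1
reciprocity: (5/209) = +1·(209/5) since 5 mod 4 = 1, 209 mod 4 = 1; sign now -1
(209/5) = (4/5)   [reduce mod 5]
4 = 2^2·1; (2/5) = -1 since 5 mod 8 = 5, so (4/5) = (-1)^2·(1/5); sign now -1
(1/5) = 1; final value = sign = -1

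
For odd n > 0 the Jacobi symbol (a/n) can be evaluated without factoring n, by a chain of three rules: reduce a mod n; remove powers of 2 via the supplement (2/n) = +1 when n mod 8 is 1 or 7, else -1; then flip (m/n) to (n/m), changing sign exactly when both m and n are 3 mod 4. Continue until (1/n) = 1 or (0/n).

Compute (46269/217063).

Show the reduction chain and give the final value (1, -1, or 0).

-1

reciprocity: (46269/217063) = +1·(217063/46269) since 46269 mod 4 = 1, 217063 mod 4 = 3; sign now +1
(217063/46269) = (31987/46269)   [reduce mod 46269]
reciprocity: (31987/46269) = +1·(46269/31987) since 31987 mod 4 = 3, 46269 mod 4 = 1; sign now +1
(46269/31987) = (14282/31987)   [reduce mod 31987]
14282 = 2^1·7141; (2/31987) = -1 since 31987 mod 8 = 3, so (14282/31987) = (-1)^1·(7141/31987); sign now -1
reciprocity: (7141/31987) = +1·(31987/7141) since 7141 mod 4 = 1, 31987 mod 4 = 3; sign now -1
(31987/7141) = (3423/7141)   [reduce mod 7141]
reciprocity: (3423/7141) = +1·(7141/3423) since 3423 mod 4 = 3, 7141 mod 4 = 1; sign now -1
(7141/3423) = (295/3423)   [reduce mod 3423]
reciprocity: (295/3423) = -1·(3423/295) since 295 mod 4 = 3, 3423 mod 4 = 3; sign now +1
(3423/295) = (178/295)   [reduce mod 295]
178 = 2^1·89; (2/295) = +1 since 295 mod 8 = 7, so (178/295) = (+1)^1·(89/295); sign now +1
reciprocity: (89/295) = +1·(295/89) since 89 mod 4 = 1, 295 mod 4 = 3; sign now +1
(295/89) = (28/89)   [reduce mod 89]
28 = 2^2·7; (2/89) = +1 since 89 mod 8 = 1, so (28/89) = (+1)^2·(7/89); sign now +1
reciprocity: (7/89) = +1·(89/7) since 7 mod 4 = 3, 89 mod 4 = 1; sign now +1
(89/7) = (5/7)   [reduce mod 7]
reciprocity: (5/7) = +1·(7/5) since 5 mod 4 = 1, 7 mod 4 = 3; sign now +1
(7/5) = (2/5)   [reduce mod 5]
2 = 2^1·1; (2/5) = -1 since 5 mod 8 = 5, so (2/5) = (-1)^1·(1/5); sign now -1
(1/5) = 1; final value = sign = -1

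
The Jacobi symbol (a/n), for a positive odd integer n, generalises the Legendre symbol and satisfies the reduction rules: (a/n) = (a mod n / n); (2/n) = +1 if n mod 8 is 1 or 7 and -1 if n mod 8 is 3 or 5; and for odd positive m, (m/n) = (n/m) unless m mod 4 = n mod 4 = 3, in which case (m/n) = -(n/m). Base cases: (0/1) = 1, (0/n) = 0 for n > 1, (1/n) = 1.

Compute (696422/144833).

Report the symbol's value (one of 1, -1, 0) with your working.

(696422/144833): 696422 mod 144833 = 117090, so (696422/144833) = (117090/144833)
factor out 2^1: 117090 = 2^1·58545; with 144833 mod 8 = 1, (2/144833) = +1; sign now +1; continue with (58545/144833)
flip (58545/144833) -> (144833/58545): both odd, 58545 mod 4 = 1, 144833 mod 4 = 1, so the flip contributes +1; sign now +1
(144833/58545): 144833 mod 58545 = 27743, so (144833/58545) = (27743/58545)
flip (27743/58545) -> (58545/27743): both odd, 27743 mod 4 = 3, 58545 mod 4 = 1, so the flip contributes +1; sign now +1
(58545/27743): 58545 mod 27743 = 3059, so (58545/27743) = (3059/27743)
flip (3059/27743) -> (27743/3059): both odd, 3059 mod 4 = 3, 27743 mod 4 = 3, so the flip contributes -1; sign now -1
(27743/3059): 27743 mod 3059 = 212, so (27743/3059) = (212/3059)
factor out 2^2: 212 = 2^2·53; with 3059 mod 8 = 3, (2/3059) = -1; sign now -1; continue with (53/3059)
flip (53/3059) -> (3059/53): both odd, 53 mod 4 = 1, 3059 mod 4 = 3, so the flip contributes +1; sign now -1
(3059/53): 3059 mod 53 = 38, so (3059/53) = (38/53)
factor out 2^1: 38 = 2^1·19; with 53 mod 8 = 5, (2/53) = -1; sign now +1; continue with (19/53)
flip (19/53) -> (53/19): both odd, 19 mod 4 = 3, 53 mod 4 = 1, so the flip contributes +1; sign now +1
(53/19): 53 mod 19 = 15, so (53/19) = (15/19)
flip (15/19) -> (19/15): both odd, 15 mod 4 = 3, 19 mod 4 = 3, so the flip contributes -1; sign now -1
(19/15): 19 mod 15 = 4, so (19/15) = (4/15)
factor out 2^2: 4 = 2^2·1; with 15 mod 8 = 7, (2/15) = +1; sign now -1; continue with (1/15)
reached (1/15) = 1, so the symbol is -1

-1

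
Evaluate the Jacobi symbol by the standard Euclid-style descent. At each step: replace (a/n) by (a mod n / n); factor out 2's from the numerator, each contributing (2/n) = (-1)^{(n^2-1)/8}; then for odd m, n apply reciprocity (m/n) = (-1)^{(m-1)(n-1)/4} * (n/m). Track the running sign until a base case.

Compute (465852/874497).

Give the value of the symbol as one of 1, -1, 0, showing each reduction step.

0

465852 = 2^2·116463; (2/874497) = +1 since 874497 mod 8 = 1, so (465852/874497) = (+1)^2·(116463/874497); sign now +1
reciprocity: (116463/874497) = +1·(874497/116463) since 116463 mod 4 = 3, 874497 mod 4 = 1; sign now +1
(874497/116463) = (59256/116463)   [reduce mod 116463]
59256 = 2^3·7407; (2/116463) = +1 since 116463 mod 8 = 7, so (59256/116463) = (+1)^3·(7407/116463); sign now +1
reciprocity: (7407/116463) = -1·(116463/7407) since 7407 mod 4 = 3, 116463 mod 4 = 3; sign now -1
(116463/7407) = (5358/7407)   [reduce mod 7407]
5358 = 2^1·2679; (2/7407) = +1 since 7407 mod 8 = 7, so (5358/7407) = (+1)^1·(2679/7407); sign now -1
reciprocity: (2679/7407) = -1·(7407/2679) since 2679 mod 4 = 3, 7407 mod 4 = 3; sign now +1
(7407/2679) = (2049/2679)   [reduce mod 2679]
reciprocity: (2049/2679) = +1·(2679/2049) since 2049 mod 4 = 1, 2679 mod 4 = 3; sign now +1
(2679/2049) = (630/2049)   [reduce mod 2049]
630 = 2^1·315; (2/2049) = +1 since 2049 mod 8 = 1, so (630/2049) = (+1)^1·(315/2049); sign now +1
reciprocity: (315/2049) = +1·(2049/315) since 315 mod 4 = 3, 2049 mod 4 = 1; sign now +1
(2049/315) = (159/315)   [reduce mod 315]
reciprocity: (159/315) = -1·(315/159) since 159 mod 4 = 3, 315 mod 4 = 3; sign now -1
(315/159) = (156/159)   [reduce mod 159]
156 = 2^2·39; (2/159) = +1 since 159 mod 8 = 7, so (156/159) = (+1)^2·(39/159); sign now -1
reciprocity: (39/159) = -1·(159/39) since 39 mod 4 = 3, 159 mod 4 = 3; sign now +1
(159/39) = (3/39)   [reduce mod 39]
reciprocity: (3/39) = -1·(39/3) since 3 mod 4 = 3, 39 mod 4 = 3; sign now -1
(39/3) = (0/3)   [reduce mod 3]
(0/3) = 0   [gcd(a, n) > 1]; final value = 0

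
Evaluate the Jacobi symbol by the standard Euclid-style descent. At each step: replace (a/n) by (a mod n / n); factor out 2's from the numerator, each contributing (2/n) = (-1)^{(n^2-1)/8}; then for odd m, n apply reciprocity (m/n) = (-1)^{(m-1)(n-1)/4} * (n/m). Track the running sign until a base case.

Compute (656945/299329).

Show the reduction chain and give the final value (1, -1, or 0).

(656945/299329) = (58287/299329)   [reduce mod 299329]
reciprocity: (58287/299329) = +1·(299329/58287) since 58287 mod 4 = 3, 299329 mod 4 = 1; sign now +1
(299329/58287) = (7894/58287)   [reduce mod 58287]
7894 = 2^1·3947; (2/58287) = +1 since 58287 mod 8 = 7, so (7894/58287) = (+1)^1·(3947/58287); sign now +1
reciprocity: (3947/58287) = -1·(58287/3947) since 3947 mod 4 = 3, 58287 mod 4 = 3; sign now -1
(58287/3947) = (3029/3947)   [reduce mod 3947]
reciprocity: (3029/3947) = +1·(3947/3029) since 3029 mod 4 = 1, 3947 mod 4 = 3; sign now -1
(3947/3029) = (918/3029)   [reduce mod 3029]
918 = 2^1·459; (2/3029) = -1 since 3029 mod 8 = 5, so (918/3029) = (-1)^1·(459/3029); sign now +1
reciprocity: (459/3029) = +1·(3029/459) since 459 mod 4 = 3, 3029 mod 4 = 1; sign now +1
(3029/459) = (275/459)   [reduce mod 459]
reciprocity: (275/459) = -1·(459/275) since 275 mod 4 = 3, 459 mod 4 = 3; sign now -1
(459/275) = (184/275)   [reduce mod 275]
184 = 2^3·23; (2/275) = -1 since 275 mod 8 = 3, so (184/275) = (-1)^3·(23/275); sign now +1
reciprocity: (23/275) = -1·(275/23) since 23 mod 4 = 3, 275 mod 4 = 3; sign now -1
(275/23) = (22/23)   [reduce mod 23]
22 = 2^1·11; (2/23) = +1 since 23 mod 8 = 7, so (22/23) = (+1)^1·(11/23); sign now -1
reciprocity: (11/23) = -1·(23/11) since 11 mod 4 = 3, 23 mod 4 = 3; sign now +1
(23/11) = (1/11)   [reduce mod 11]
(1/11) = 1; final value = sign = +1

1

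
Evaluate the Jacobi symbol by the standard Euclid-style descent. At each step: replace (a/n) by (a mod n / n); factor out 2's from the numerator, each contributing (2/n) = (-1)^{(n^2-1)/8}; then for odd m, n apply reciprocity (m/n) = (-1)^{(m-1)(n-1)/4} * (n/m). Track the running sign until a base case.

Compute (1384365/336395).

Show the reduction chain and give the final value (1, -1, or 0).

(1384365/336395): 1384365 mod 336395 = 38785, so (1384365/336395) = (38785/336395)
flip (38785/336395) -> (336395/38785): both odd, 38785 mod 4 = 1, 336395 mod 4 = 3, so the flip contributes +1; sign now +1
(336395/38785): 336395 mod 38785 = 26115, so (336395/38785) = (26115/38785)
flip (26115/38785) -> (38785/26115): both odd, 26115 mod 4 = 3, 38785 mod 4 = 1, so the flip contributes +1; sign now +1
(38785/26115): 38785 mod 26115 = 12670, so (38785/26115) = (12670/26115)
factor out 2^1: 12670 = 2^1·6335; with 26115 mod 8 = 3, (2/26115) = -1; sign now -1; continue with (6335/26115)
flip (6335/26115) -> (26115/6335): both odd, 6335 mod 4 = 3, 26115 mod 4 = 3, so the flip contributes -1; sign now +1
(26115/6335): 26115 mod 6335 = 775, so (26115/6335) = (775/6335)
flip (775/6335) -> (6335/775): both odd, 775 mod 4 = 3, 6335 mod 4 = 3, so the flip contributes -1; sign now -1
(6335/775): 6335 mod 775 = 135, so (6335/775) = (135/775)
flip (135/775) -> (775/135): both odd, 135 mod 4 = 3, 775 mod 4 = 3, so the flip contributes -1; sign now +1
(775/135): 775 mod 135 = 100, so (775/135) = (100/135)
factor out 2^2: 100 = 2^2·25; with 135 mod 8 = 7, (2/135) = +1; sign now +1; continue with (25/135)
flip (25/135) -> (135/25): both odd, 25 mod 4 = 1, 135 mod 4 = 3, so the flip contributes +1; sign now +1
(135/25): 135 mod 25 = 10, so (135/25) = (10/25)
factor out 2^1: 10 = 2^1·5; with 25 mod 8 = 1, (2/25) = +1; sign now +1; continue with (5/25)
flip (5/25) -> (25/5): both odd, 5 mod 4 = 1, 25 mod 4 = 1, so the flip contributes +1; sign now +1
(25/5): 25 mod 5 = 0, so (25/5) = (0/5)
reached (0/5); gcd(a, n) > 1, so (0/5) = 0 and the symbol is 0

0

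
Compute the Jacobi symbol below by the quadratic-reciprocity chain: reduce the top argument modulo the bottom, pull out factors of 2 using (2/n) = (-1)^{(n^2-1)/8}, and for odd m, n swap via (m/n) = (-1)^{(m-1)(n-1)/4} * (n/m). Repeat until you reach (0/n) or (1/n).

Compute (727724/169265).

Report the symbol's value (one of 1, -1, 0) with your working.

1

(727724/169265): 727724 mod 169265 = 50664, so (727724/169265) = (50664/169265)
factor out 2^3: 50664 = 2^3·6333; with 169265 mod 8 = 1, (2/169265) = +1; sign now +1; continue with (6333/169265)
flip (6333/169265) -> (169265/6333): both odd, 6333 mod 4 = 1, 169265 mod 4 = 1, so the flip contributes +1; sign now +1
(169265/6333): 169265 mod 6333 = 4607, so (169265/6333) = (4607/6333)
flip (4607/6333) -> (6333/4607): both odd, 4607 mod 4 = 3, 6333 mod 4 = 1, so the flip contributes +1; sign now +1
(6333/4607): 6333 mod 4607 = 1726, so (6333/4607) = (1726/4607)
factor out 2^1: 1726 = 2^1·863; with 4607 mod 8 = 7, (2/4607) = +1; sign now +1; continue with (863/4607)
flip (863/4607) -> (4607/863): both odd, 863 mod 4 = 3, 4607 mod 4 = 3, so the flip contributes -1; sign now -1
(4607/863): 4607 mod 863 = 292, so (4607/863) = (292/863)
factor out 2^2: 292 = 2^2·73; with 863 mod 8 = 7, (2/863) = +1; sign now -1; continue with (73/863)
flip (73/863) -> (863/73): both odd, 73 mod 4 = 1, 863 mod 4 = 3, so the flip contributes +1; sign now -1
(863/73): 863 mod 73 = 60, so (863/73) = (60/73)
factor out 2^2: 60 = 2^2·15; with 73 mod 8 = 1, (2/73) = +1; sign now -1; continue with (15/73)
flip (15/73) -> (73/15): both odd, 15 mod 4 = 3, 73 mod 4 = 1, so the flip contributes +1; sign now -1
(73/15): 73 mod 15 = 13, so (73/15) = (13/15)
flip (13/15) -> (15/13): both odd, 13 mod 4 = 1, 15 mod 4 = 3, so the flip contributes +1; sign now -1
(15/13): 15 mod 13 = 2, so (15/13) = (2/13)
factor out 2^1: 2 = 2^1·1; with 13 mod 8 = 5, (2/13) = -1; sign now +1; continue with (1/13)
reached (1/13) = 1, so the symbol is +1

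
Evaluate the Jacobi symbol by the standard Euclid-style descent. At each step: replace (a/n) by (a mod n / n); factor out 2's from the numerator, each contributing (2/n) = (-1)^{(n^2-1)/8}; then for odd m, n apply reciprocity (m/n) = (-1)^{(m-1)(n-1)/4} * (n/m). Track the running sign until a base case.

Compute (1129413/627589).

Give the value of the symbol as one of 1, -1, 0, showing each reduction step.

(1129413/627589) = (501824/627589)   [reduce mod 627589]
501824 = 2^6·7841; (2/627589) = -1 since 627589 mod 8 = 5, so (501824/627589) = (-1)^6·(7841/627589); sign now +1
reciprocity: (7841/627589) = +1·(627589/7841) since 7841 mod 4 = 1, 627589 mod 4 = 1; sign now +1
(627589/7841) = (309/7841)   [reduce mod 7841]
reciprocity: (309/7841) = +1·(7841/309) since 309 mod 4 = 1, 7841 mod 4 = 1; sign now +1
(7841/309) = (116/309)   [reduce mod 309]
116 = 2^2·29; (2/309) = -1 since 309 mod 8 = 5, so (116/309) = (-1)^2·(29/309); sign now +1
reciprocity: (29/309) = +1·(309/29) since 29 mod 4 = 1, 309 mod 4 = 1; sign now +1
(309/29) = (19/29)   [reduce mod 29]
reciprocity: (19/29) = +1·(29/19) since 19 mod 4 = 3, 29 mod 4 = 1; sign now +1
(29/19) = (10/19)   [reduce mod 19]
10 = 2^1·5; (2/19) = -1 since 19 mod 8 = 3, so (10/19) = (-1)^1·(5/19); sign now -1
reciprocity: (5/19) = +1·(19/5) since 5 mod 4 = 1, 19 mod 4 = 3; sign now -1
(19/5) = (4/5)   [reduce mod 5]
4 = 2^2·1; (2/5) = -1 since 5 mod 8 = 5, so (4/5) = (-1)^2·(1/5); sign now -1
(1/5) = 1; final value = sign = -1

-1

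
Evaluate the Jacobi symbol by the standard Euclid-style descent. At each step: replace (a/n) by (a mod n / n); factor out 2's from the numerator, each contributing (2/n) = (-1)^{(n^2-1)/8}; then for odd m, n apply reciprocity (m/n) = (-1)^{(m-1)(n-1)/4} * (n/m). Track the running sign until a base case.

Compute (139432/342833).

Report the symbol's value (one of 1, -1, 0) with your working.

factor out 2^3: 139432 = 2^3·17429; with 342833 mod 8 = 1, (2/342833) = +1; sign now +1; continue with (17429/342833)
flip (17429/342833) -> (342833/17429): both odd, 17429 mod 4 = 1, 342833 mod 4 = 1, so the flip contributes +1; sign now +1
(342833/17429): 342833 mod 17429 = 11682, so (342833/17429) = (11682/17429)
factor out 2^1: 11682 = 2^1·5841; with 17429 mod 8 = 5, (2/17429) = -1; sign now -1; continue with (5841/17429)
flip (5841/17429) -> (17429/5841): both odd, 5841 mod 4 = 1, 17429 mod 4 = 1, so the flip contributes +1; sign now -1
(17429/5841): 17429 mod 5841 = 5747, so (17429/5841) = (5747/5841)
flip (5747/5841) -> (5841/5747): both odd, 5747 mod 4 = 3, 5841 mod 4 = 1, so the flip contributes +1; sign now -1
(5841/5747): 5841 mod 5747 = 94, so (5841/5747) = (94/5747)
factor out 2^1: 94 = 2^1·47; with 5747 mod 8 = 3, (2/5747) = -1; sign now +1; continue with (47/5747)
flip (47/5747) -> (5747/47): both odd, 47 mod 4 = 3, 5747 mod 4 = 3, so the flip contributes -1; sign now -1
(5747/47): 5747 mod 47 = 13, so (5747/47) = (13/47)
flip (13/47) -> (47/13): both odd, 13 mod 4 = 1, 47 mod 4 = 3, so the flip contributes +1; sign now -1
(47/13): 47 mod 13 = 8, so (47/13) = (8/13)
factor out 2^3: 8 = 2^3·1; with 13 mod 8 = 5, (2/13) = -1; sign now +1; continue with (1/13)
reached (1/13) = 1, so the symbol is +1

1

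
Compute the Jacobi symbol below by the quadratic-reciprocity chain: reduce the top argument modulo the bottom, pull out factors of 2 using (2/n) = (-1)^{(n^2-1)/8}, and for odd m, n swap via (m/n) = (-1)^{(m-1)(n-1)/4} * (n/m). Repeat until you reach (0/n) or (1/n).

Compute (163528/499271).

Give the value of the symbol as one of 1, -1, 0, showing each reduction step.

factor out 2^3: 163528 = 2^3·20441; with 499271 mod 8 = 7, (2/499271) = +1; sign now +1; continue with (20441/499271)
flip (20441/499271) -> (499271/20441): both odd, 20441 mod 4 = 1, 499271 mod 4 = 3, so the flip contributes +1; sign now +1
(499271/20441): 499271 mod 20441 = 8687, so (499271/20441) = (8687/20441)
flip (8687/20441) -> (20441/8687): both odd, 8687 mod 4 = 3, 20441 mod 4 = 1, so the flip contributes +1; sign now +1
(20441/8687): 20441 mod 8687 = 3067, so (20441/8687) = (3067/8687)
flip (3067/8687) -> (8687/3067): both odd, 3067 mod 4 = 3, 8687 mod 4 = 3, so the flip contributes -1; sign now -1
(8687/3067): 8687 mod 3067 = 2553, so (8687/3067) = (2553/3067)
flip (2553/3067) -> (3067/2553): both odd, 2553 mod 4 = 1, 3067 mod 4 = 3, so the flip contributes +1; sign now -1
(3067/2553): 3067 mod 2553 = 514, so (3067/2553) = (514/2553)
factor out 2^1: 514 = 2^1·257; with 2553 mod 8 = 1, (2/2553) = +1; sign now -1; continue with (257/2553)
flip (257/2553) -> (2553/257): both odd, 257 mod 4 = 1, 2553 mod 4 = 1, so the flip contributes +1; sign now -1
(2553/257): 2553 mod 257 = 240, so (2553/257) = (240/257)
factor out 2^4: 240 = 2^4·15; with 257 mod 8 = 1, (2/257) = +1; sign now -1; continue with (15/257)
flip (15/257) -> (257/15): both odd, 15 mod 4 = 3, 257 mod 4 = 1, so the flip contributes +1; sign now -1
(257/15): 257 mod 15 = 2, so (257/15) = (2/15)
factor out 2^1: 2 = 2^1·1; with 15 mod 8 = 7, (2/15) = +1; sign now -1; continue with (1/15)
reached (1/15) = 1, so the symbol is -1

-1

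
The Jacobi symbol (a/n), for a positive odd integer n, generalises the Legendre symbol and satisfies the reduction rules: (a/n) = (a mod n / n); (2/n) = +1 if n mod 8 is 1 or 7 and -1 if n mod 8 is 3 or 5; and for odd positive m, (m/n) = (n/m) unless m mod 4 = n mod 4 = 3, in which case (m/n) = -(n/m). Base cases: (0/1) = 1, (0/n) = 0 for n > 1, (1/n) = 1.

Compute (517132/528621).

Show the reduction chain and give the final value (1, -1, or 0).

-1

517132 = 2^2·129283; (2/528621) = -1 since 528621 mod 8 = 5, so (517132/528621) = (-1)^2·(129283/528621); sign now +1
reciprocity: (129283/528621) = +1·(528621/129283) since 129283 mod 4 = 3, 528621 mod 4 = 1; sign now +1
(528621/129283) = (11489/129283)   [reduce mod 129283]
reciprocity: (11489/129283) = +1·(129283/11489) since 11489 mod 4 = 1, 129283 mod 4 = 3; sign now +1
(129283/11489) = (2904/11489)   [reduce mod 11489]
2904 = 2^3·363; (2/11489) = +1 since 11489 mod 8 = 1, so (2904/11489) = (+1)^3·(363/11489); sign now +1
reciprocity: (363/11489) = +1·(11489/363) since 363 mod 4 = 3, 11489 mod 4 = 1; sign now +1
(11489/363) = (236/363)   [reduce mod 363]
236 = 2^2·59; (2/363) = -1 since 363 mod 8 = 3, so (236/363) = (-1)^2·(59/363); sign now +1
reciprocity: (59/363) = -1·(363/59) since 59 mod 4 = 3, 363 mod 4 = 3; sign now -1
(363/59) = (9/59)   [reduce mod 59]
reciprocity: (9/59) = +1·(59/9) since 9 mod 4 = 1, 59 mod 4 = 3; sign now -1
(59/9) = (5/9)   [reduce mod 9]
reciprocity: (5/9) = +1·(9/5) since 5 mod 4 = 1, 9 mod 4 = 1; sign now -1
(9/5) = (4/5)   [reduce mod 5]
4 = 2^2·1; (2/5) = -1 since 5 mod 8 = 5, so (4/5) = (-1)^2·(1/5); sign now -1
(1/5) = 1; final value = sign = -1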